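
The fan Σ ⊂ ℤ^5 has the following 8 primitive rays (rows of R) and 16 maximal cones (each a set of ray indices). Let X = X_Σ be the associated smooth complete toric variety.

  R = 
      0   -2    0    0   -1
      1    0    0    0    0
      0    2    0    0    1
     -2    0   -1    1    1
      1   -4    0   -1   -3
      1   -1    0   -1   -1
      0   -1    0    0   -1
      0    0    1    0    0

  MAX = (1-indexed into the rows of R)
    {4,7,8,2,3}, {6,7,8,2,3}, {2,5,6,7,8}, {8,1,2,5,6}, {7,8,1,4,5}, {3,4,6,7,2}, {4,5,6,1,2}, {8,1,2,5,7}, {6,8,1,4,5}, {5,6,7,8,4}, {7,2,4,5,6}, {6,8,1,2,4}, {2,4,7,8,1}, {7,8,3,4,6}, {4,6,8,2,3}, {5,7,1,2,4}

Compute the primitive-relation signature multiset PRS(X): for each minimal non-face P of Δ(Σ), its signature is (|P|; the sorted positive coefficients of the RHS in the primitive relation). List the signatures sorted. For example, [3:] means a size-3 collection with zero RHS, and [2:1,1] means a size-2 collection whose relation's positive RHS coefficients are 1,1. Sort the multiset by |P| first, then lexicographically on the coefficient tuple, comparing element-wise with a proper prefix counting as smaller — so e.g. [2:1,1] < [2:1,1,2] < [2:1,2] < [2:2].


|primitive collections| = 5. Relations:

  P = {1,3}:  v_{1} + v_{3} = 0 — sig = [2:]
  P = {3,5}:  v_{3} + v_{5} = v_{6} + v_{7} — sig = [2:1,1]
  P = {1,6,7}:  v_{1} + v_{6} + v_{7} = v_{5} — sig = [3:1]
  P = {2,4,5,8}:  v_{2} + v_{4} + v_{5} + v_{8} = 2·v_{1} — sig = [4:2]
  P = {2,4,6,7,8}:  v_{2} + v_{4} + v_{6} + v_{7} + v_{8} = v_{1} — sig = [5:1]

so the primitive-relation signature multiset is
[[2:], [2:1,1], [3:1], [4:2], [5:1]]


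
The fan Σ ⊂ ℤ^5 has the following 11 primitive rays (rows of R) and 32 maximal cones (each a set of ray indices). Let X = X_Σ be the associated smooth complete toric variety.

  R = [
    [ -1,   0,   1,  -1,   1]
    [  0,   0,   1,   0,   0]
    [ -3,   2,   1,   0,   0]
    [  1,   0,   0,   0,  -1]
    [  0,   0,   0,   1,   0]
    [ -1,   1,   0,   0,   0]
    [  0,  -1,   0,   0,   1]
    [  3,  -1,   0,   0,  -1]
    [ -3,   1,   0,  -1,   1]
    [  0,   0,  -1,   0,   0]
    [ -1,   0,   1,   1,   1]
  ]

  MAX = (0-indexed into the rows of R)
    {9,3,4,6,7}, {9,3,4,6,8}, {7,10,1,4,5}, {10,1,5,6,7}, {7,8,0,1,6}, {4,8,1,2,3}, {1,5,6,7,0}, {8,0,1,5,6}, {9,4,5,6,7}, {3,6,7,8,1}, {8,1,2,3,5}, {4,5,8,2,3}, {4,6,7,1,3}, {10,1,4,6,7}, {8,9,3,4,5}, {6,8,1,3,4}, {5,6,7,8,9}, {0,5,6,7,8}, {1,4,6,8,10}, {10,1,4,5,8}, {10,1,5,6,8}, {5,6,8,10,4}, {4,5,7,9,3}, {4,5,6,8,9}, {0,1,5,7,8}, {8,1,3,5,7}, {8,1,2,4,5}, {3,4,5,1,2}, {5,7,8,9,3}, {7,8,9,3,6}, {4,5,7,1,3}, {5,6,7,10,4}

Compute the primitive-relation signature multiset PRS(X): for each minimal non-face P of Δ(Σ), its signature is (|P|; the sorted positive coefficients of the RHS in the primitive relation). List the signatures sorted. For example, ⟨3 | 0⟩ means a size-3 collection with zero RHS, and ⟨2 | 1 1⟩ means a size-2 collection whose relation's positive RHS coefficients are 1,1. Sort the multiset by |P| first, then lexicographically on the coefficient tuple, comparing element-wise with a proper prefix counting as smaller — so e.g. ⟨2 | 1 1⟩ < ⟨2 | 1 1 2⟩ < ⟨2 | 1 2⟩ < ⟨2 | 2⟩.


18 minimal non-faces of Δ(Σ) (on 11 rays):

  {1,9}:  v_{1} + v_{9} = 0 ; sig = ⟨2 | 0⟩
  {3,10}:  v_{3} + v_{10} = v_{1} + v_{4} ; sig = ⟨2 | 1 1⟩
  {0,3}:  v_{0} + v_{3} = v_{1} + v_{7} + v_{8} ; sig = ⟨2 | 1 1 1⟩
  {0,4}:  v_{0} + v_{4} = v_{1} + v_{5} + v_{6} ; sig = ⟨2 | 1 1 1⟩
  {2,6}:  v_{2} + v_{6} = v_{1} + v_{4} + v_{8} ; sig = ⟨2 | 1 1 1⟩
  {2,7}:  v_{2} + v_{7} = v_{1} + v_{3} + v_{5} ; sig = ⟨2 | 1 1 1⟩
  {9,10}:  v_{9} + v_{10} = v_{4} + v_{5} + v_{6} ; sig = ⟨2 | 1 1 1⟩
  {0,9}:  v_{0} + v_{9} = v_{5} + v_{6} + v_{7} + v_{8} ; sig = ⟨2 | 1 1 1 1⟩
  {2,9}:  v_{2} + v_{9} = v_{3} + v_{4} + v_{5} + v_{8} ; sig = ⟨2 | 1 1 1 1⟩
  {0,2}:  v_{0} + v_{2} = 2·v_{1} + v_{5} + v_{8} ; sig = ⟨2 | 1 1 2⟩
  {2,10}:  v_{2} + v_{10} = 2·v_{1} + 2·v_{4} + v_{5} + v_{8} ; sig = ⟨2 | 1 1 2 2⟩
  {0,10}:  v_{0} + v_{10} = 2·v_{1} + 2·v_{5} + 2·v_{6} ; sig = ⟨2 | 2 2 2⟩
  {3,5,6}:  v_{3} + v_{5} + v_{6} = 0 ; sig = ⟨3 | 0⟩
  {4,7,8}:  v_{4} + v_{7} + v_{8} = 0 ; sig = ⟨3 | 0⟩
  {7,8,10}:  v_{7} + v_{8} + v_{10} = v_{1} + v_{5} + v_{6} ; sig = ⟨3 | 1 1 1⟩
  {1,4,5,6}:  v_{1} + v_{4} + v_{5} + v_{6} = v_{10} ; sig = ⟨4 | 1⟩
  {1,3,4,5,8}:  v_{1} + v_{3} + v_{4} + v_{5} + v_{8} = v_{2} ; sig = ⟨5 | 1⟩
  {1,5,6,7,8}:  v_{1} + v_{5} + v_{6} + v_{7} + v_{8} = v_{0} ; sig = ⟨5 | 1⟩

Hence PRS(X_Σ) =
    ⟨2 | 0⟩
    ⟨2 | 1 1⟩
    ⟨2 | 1 1 1⟩
    ⟨2 | 1 1 1⟩
    ⟨2 | 1 1 1⟩
    ⟨2 | 1 1 1⟩
    ⟨2 | 1 1 1⟩
    ⟨2 | 1 1 1 1⟩
    ⟨2 | 1 1 1 1⟩
    ⟨2 | 1 1 2⟩
    ⟨2 | 1 1 2 2⟩
    ⟨2 | 2 2 2⟩
    ⟨3 | 0⟩
    ⟨3 | 0⟩
    ⟨3 | 1 1 1⟩
    ⟨4 | 1⟩
    ⟨5 | 1⟩
    ⟨5 | 1⟩


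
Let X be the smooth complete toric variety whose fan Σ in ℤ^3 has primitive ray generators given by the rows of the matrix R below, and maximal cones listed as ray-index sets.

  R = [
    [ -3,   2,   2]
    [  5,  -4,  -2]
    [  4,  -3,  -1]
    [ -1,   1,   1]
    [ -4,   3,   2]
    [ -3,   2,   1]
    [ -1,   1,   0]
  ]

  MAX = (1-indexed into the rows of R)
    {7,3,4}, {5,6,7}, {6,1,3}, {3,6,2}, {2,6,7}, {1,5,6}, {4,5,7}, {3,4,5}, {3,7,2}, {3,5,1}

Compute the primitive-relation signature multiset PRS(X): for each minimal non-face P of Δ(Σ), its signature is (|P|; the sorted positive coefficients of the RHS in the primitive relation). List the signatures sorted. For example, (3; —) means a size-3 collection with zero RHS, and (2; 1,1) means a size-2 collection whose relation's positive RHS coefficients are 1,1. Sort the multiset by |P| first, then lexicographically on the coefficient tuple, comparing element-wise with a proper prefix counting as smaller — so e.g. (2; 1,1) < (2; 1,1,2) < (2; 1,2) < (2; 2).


Minimal non-faces — 9 found among 7 rays, 10 max cones:

  • {1,7}:  v_{1} + v_{7} = v_{5}  ⟹  sig = (2; 1)
  • {2,4}:  v_{2} + v_{4} = v_{3}  ⟹  sig = (2; 1)
  • {4,6}:  v_{4} + v_{6} = v_{5}  ⟹  sig = (2; 1)
  • {2,5}:  v_{2} + v_{5} = v_{3} + v_{6}  ⟹  sig = (2; 1,1)
  • {1,4}:  v_{1} + v_{4} = v_{3} + 2·v_{5}  ⟹  sig = (2; 1,2)
  • {1,2}:  v_{1} + v_{2} = 2·v_{3} + 2·v_{6}  ⟹  sig = (2; 2,2)
  • {3,6,7}:  v_{3} + v_{6} + v_{7} = 0  ⟹  sig = (3; —)
  • {3,5,6}:  v_{3} + v_{5} + v_{6} = v_{1}  ⟹  sig = (3; 1)
  • {3,5,7}:  v_{3} + v_{5} + v_{7} = v_{4}  ⟹  sig = (3; 1)

Hence PRS(X_Σ) =
[(2; 1), (2; 1), (2; 1), (2; 1,1), (2; 1,2), (2; 2,2), (3; —), (3; 1), (3; 1)]


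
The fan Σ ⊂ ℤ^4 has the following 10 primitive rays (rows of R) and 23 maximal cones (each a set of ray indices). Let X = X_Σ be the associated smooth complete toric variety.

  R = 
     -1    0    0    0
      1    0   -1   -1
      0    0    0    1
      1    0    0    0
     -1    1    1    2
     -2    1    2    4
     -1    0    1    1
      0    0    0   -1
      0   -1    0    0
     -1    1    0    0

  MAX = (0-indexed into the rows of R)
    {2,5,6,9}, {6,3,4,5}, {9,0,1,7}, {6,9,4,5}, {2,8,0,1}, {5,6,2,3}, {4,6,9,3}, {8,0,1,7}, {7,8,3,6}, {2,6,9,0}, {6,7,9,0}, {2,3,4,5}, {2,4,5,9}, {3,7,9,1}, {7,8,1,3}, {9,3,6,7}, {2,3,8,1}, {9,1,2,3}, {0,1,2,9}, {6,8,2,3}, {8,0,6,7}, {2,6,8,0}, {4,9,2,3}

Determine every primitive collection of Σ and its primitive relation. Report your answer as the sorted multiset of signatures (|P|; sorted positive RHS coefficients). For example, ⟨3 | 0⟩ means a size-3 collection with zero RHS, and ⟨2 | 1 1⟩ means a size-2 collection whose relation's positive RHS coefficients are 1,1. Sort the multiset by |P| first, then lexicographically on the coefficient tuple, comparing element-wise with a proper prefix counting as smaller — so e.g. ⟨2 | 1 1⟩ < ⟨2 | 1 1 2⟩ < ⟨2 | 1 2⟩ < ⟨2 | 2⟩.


|primitive collections| = 15. Relations:

  P={0,3}:  v_{0} + v_{3} = 0  ⇒ sig = ⟨2 | 0⟩
  P={1,6}:  v_{1} + v_{6} = 0  ⇒ sig = ⟨2 | 0⟩
  P={2,7}:  v_{2} + v_{7} = 0  ⇒ sig = ⟨2 | 0⟩
  P={8,9}:  v_{8} + v_{9} = v_{0}  ⇒ sig = ⟨2 | 1⟩
  P={1,5}:  v_{1} + v_{5} = v_{2} + v_{4}  ⇒ sig = ⟨2 | 1 1⟩
  P={4,8}:  v_{4} + v_{8} = v_{2} + v_{6}  ⇒ sig = ⟨2 | 1 1⟩
  P={5,7}:  v_{5} + v_{7} = v_{4} + v_{6}  ⇒ sig = ⟨2 | 1 1⟩
  P={0,4}:  v_{0} + v_{4} = v_{2} + v_{6} + v_{9}  ⇒ sig = ⟨2 | 1 1 1⟩
  P={1,4}:  v_{1} + v_{4} = v_{2} + v_{3} + v_{9}  ⇒ sig = ⟨2 | 1 1 1⟩
  P={4,7}:  v_{4} + v_{7} = v_{3} + v_{6} + v_{9}  ⇒ sig = ⟨2 | 1 1 1⟩
  P={0,5}:  v_{0} + v_{5} = 2·v_{2} + 2·v_{6} + v_{9}  ⇒ sig = ⟨2 | 1 2 2⟩
  P={5,8}:  v_{5} + v_{8} = 2·v_{2} + 2·v_{6}  ⇒ sig = ⟨2 | 2 2⟩
  P={2,4,6}:  v_{2} + v_{4} + v_{6} = v_{5}  ⇒ sig = ⟨3 | 1⟩
  P={3,5,9}:  v_{3} + v_{5} + v_{9} = 2·v_{4}  ⇒ sig = ⟨3 | 2⟩
  P={2,3,6,9}:  v_{2} + v_{3} + v_{6} + v_{9} = v_{4}  ⇒ sig = ⟨4 | 1⟩

Signatures (|P|; sorted positive RHS coefficients), sorted:
    ⟨2 | 0⟩
    ⟨2 | 0⟩
    ⟨2 | 0⟩
    ⟨2 | 1⟩
    ⟨2 | 1 1⟩
    ⟨2 | 1 1⟩
    ⟨2 | 1 1⟩
    ⟨2 | 1 1 1⟩
    ⟨2 | 1 1 1⟩
    ⟨2 | 1 1 1⟩
    ⟨2 | 1 2 2⟩
    ⟨2 | 2 2⟩
    ⟨3 | 1⟩
    ⟨3 | 2⟩
    ⟨4 | 1⟩


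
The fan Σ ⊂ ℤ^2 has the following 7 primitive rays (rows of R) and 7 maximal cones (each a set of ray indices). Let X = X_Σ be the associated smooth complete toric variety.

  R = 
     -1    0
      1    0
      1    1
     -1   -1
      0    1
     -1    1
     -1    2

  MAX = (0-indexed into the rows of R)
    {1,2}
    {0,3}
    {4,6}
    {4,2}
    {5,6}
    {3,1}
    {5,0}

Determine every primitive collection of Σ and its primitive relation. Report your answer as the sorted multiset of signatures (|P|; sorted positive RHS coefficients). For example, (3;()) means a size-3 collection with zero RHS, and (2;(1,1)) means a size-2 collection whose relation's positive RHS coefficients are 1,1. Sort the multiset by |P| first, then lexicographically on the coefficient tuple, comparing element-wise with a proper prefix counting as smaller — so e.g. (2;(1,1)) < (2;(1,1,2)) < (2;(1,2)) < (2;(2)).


The 14 primitive collections of Σ (r=7, n=2):

  {0,1}:  v_{0} + v_{1} = 0 ; sig = (2;())
  {2,3}:  v_{2} + v_{3} = 0 ; sig = (2;())
  {0,2}:  v_{0} + v_{2} = v_{4} ; sig = (2;(1))
  {0,4}:  v_{0} + v_{4} = v_{5} ; sig = (2;(1))
  {1,4}:  v_{1} + v_{4} = v_{2} ; sig = (2;(1))
  {1,5}:  v_{1} + v_{5} = v_{4} ; sig = (2;(1))
  {3,4}:  v_{3} + v_{4} = v_{0} ; sig = (2;(1))
  {4,5}:  v_{4} + v_{5} = v_{6} ; sig = (2;(1))
  {3,6}:  v_{3} + v_{6} = v_{0} + v_{5} ; sig = (2;(1,1))
  {0,6}:  v_{0} + v_{6} = 2·v_{5} ; sig = (2;(2))
  {1,6}:  v_{1} + v_{6} = 2·v_{4} ; sig = (2;(2))
  {2,5}:  v_{2} + v_{5} = 2·v_{4} ; sig = (2;(2))
  {3,5}:  v_{3} + v_{5} = 2·v_{0} ; sig = (2;(2))
  {2,6}:  v_{2} + v_{6} = 3·v_{4} ; sig = (2;(3))

Sorted signature multiset PRS(X):
    (2;())
    (2;())
    (2;(1))
    (2;(1))
    (2;(1))
    (2;(1))
    (2;(1))
    (2;(1))
    (2;(1,1))
    (2;(2))
    (2;(2))
    (2;(2))
    (2;(2))
    (2;(3))


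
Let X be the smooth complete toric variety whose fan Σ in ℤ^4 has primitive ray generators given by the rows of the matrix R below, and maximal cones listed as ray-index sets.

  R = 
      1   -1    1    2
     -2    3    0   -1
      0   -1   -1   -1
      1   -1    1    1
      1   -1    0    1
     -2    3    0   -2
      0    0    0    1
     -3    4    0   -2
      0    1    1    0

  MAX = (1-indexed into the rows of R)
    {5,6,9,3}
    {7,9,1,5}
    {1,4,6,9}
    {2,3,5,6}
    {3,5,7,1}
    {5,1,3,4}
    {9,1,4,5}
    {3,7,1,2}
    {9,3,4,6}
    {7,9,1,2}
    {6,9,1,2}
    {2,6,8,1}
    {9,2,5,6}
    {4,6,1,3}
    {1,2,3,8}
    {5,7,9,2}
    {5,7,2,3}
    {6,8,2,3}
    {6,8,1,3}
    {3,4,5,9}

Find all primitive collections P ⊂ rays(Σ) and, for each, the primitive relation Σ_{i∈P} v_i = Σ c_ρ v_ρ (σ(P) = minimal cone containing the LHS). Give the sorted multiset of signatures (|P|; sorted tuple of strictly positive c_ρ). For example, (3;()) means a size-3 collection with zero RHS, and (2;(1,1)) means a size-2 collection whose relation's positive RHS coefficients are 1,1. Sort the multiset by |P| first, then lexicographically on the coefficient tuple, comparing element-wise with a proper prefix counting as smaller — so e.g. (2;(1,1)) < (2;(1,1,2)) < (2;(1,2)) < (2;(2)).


Δ(Σ) — 9 vertices, 14 min non-faces:

  • {4,7}:  v_{4} + v_{7} = v_{1}  ⟹  sig = (2;(1))
  • {5,8}:  v_{5} + v_{8} = v_{2}  ⟹  sig = (2;(1))
  • {6,7}:  v_{6} + v_{7} = v_{2}  ⟹  sig = (2;(1))
  • {2,4}:  v_{2} + v_{4} = v_{1} + v_{6}  ⟹  sig = (2;(1,1))
  • {7,8}:  v_{7} + v_{8} = v_{1} + 2·v_{2} + v_{3}  ⟹  sig = (2;(1,1,2))
  • {8,9}:  v_{8} + v_{9} = v_{1} + 2·v_{6}  ⟹  sig = (2;(1,2))
  • {4,8}:  v_{4} + v_{8} = 2·v_{1} + v_{3} + 2·v_{6}  ⟹  sig = (2;(1,2,2))
  • {3,7,9}:  v_{3} + v_{7} + v_{9} = 0  ⟹  sig = (3;())
  • {1,3,9}:  v_{1} + v_{3} + v_{9} = v_{4}  ⟹  sig = (3;(1))
  • {2,3,9}:  v_{2} + v_{3} + v_{9} = v_{6}  ⟹  sig = (3;(1))
  • {4,5,6}:  v_{4} + v_{5} + v_{6} = v_{9}  ⟹  sig = (3;(1))
  • {1,5,6}:  v_{1} + v_{5} + v_{6} = v_{7} + v_{9}  ⟹  sig = (3;(1,1))
  • {1,2,5}:  v_{1} + v_{2} + v_{5} = 2·v_{7} + v_{9}  ⟹  sig = (3;(1,2))
  • {1,2,3,6}:  v_{1} + v_{2} + v_{3} + v_{6} = v_{8}  ⟹  sig = (4;(1))

Hence PRS(X_Σ) =
[(2;(1)), (2;(1)), (2;(1)), (2;(1,1)), (2;(1,1,2)), (2;(1,2)), (2;(1,2,2)), (3;()), (3;(1)), (3;(1)), (3;(1)), (3;(1,1)), (3;(1,2)), (4;(1))]


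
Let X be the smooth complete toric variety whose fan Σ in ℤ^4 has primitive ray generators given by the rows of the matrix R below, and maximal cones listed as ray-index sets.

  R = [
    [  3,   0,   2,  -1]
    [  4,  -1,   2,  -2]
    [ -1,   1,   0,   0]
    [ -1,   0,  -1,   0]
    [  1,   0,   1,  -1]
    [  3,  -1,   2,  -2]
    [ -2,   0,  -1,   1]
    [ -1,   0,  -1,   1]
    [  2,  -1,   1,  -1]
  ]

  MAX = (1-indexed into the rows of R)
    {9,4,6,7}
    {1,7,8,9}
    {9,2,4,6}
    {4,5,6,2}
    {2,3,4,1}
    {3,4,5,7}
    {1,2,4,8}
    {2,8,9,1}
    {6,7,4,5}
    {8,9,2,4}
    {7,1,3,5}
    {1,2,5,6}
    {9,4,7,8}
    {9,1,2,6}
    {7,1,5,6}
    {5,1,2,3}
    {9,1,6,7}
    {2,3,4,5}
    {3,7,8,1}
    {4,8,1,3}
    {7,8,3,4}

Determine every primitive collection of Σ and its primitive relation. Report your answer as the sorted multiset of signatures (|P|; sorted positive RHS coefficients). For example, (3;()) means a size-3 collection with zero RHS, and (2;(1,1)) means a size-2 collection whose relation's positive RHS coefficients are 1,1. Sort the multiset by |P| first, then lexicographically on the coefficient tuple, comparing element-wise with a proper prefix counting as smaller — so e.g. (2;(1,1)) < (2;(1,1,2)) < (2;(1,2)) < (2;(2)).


Δ(Σ) — 9 vertices, 11 min non-faces:

  P={5,8}:  v_{5} + v_{8} = 0 ; sig = (2;())
  P={2,7}:  v_{2} + v_{7} = v_{9} ; sig = (2;(1))
  P={3,9}:  v_{3} + v_{9} = v_{5} ; sig = (2;(1))
  P={5,9}:  v_{5} + v_{9} = v_{6} ; sig = (2;(1))
  P={6,8}:  v_{6} + v_{8} = v_{9} ; sig = (2;(1))
  P={3,6}:  v_{3} + v_{6} = 2·v_{5} ; sig = (2;(2))
  P={1,4,7}:  v_{1} + v_{4} + v_{7} = 0 ; sig = (3;())
  P={1,4,9}:  v_{1} + v_{4} + v_{9} = v_{2} ; sig = (3;(1))
  P={1,4,5}:  v_{1} + v_{4} + v_{5} = v_{2} + v_{3} ; sig = (3;(1,1))
  P={1,4,6}:  v_{1} + v_{4} + v_{6} = v_{2} + v_{5} ; sig = (3;(1,1))
  P={2,3,8}:  v_{2} + v_{3} + v_{8} = v_{1} + v_{4} ; sig = (3;(1,1))

so the primitive-relation signature multiset is
    |P|=2: 6 collections, coeffs (), (1), (1), (1), (1), (2)
    |P|=3: 5 collections, coeffs (), (1), (1,1), (1,1), (1,1)


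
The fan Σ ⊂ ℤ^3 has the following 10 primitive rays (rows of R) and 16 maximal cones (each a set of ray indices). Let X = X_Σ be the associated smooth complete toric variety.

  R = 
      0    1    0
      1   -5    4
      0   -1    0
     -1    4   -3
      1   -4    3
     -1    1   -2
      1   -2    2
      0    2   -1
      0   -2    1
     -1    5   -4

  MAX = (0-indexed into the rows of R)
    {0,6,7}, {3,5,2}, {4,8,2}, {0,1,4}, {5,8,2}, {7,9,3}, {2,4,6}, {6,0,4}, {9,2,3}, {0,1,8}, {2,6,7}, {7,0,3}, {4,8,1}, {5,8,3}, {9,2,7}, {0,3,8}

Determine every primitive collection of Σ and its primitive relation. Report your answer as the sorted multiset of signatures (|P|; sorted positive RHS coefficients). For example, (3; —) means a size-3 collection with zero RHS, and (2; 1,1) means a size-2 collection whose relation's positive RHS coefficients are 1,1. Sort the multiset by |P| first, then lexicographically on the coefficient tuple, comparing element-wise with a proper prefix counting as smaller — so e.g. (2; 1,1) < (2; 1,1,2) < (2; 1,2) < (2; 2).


Σ has 24 primitive collections:

  {0,2}:  v_{0} + v_{2} = 0  ⇒ sig = (2; —)
  {1,9}:  v_{1} + v_{9} = 0  ⇒ sig = (2; —)
  {3,4}:  v_{3} + v_{4} = 0  ⇒ sig = (2; —)
  {7,8}:  v_{7} + v_{8} = 0  ⇒ sig = (2; —)
  {3,6}:  v_{3} + v_{6} = v_{7}  ⇒ sig = (2; 1)
  {4,7}:  v_{4} + v_{7} = v_{6}  ⇒ sig = (2; 1)
  {5,6}:  v_{5} + v_{6} = v_{2}  ⇒ sig = (2; 1)
  {6,8}:  v_{6} + v_{8} = v_{4}  ⇒ sig = (2; 1)
  {0,5}:  v_{0} + v_{5} = v_{3} + v_{8}  ⇒ sig = (2; 1,1)
  {0,9}:  v_{0} + v_{9} = v_{3} + v_{7}  ⇒ sig = (2; 1,1)
  {1,2}:  v_{1} + v_{2} = v_{4} + v_{8}  ⇒ sig = (2; 1,1)
  {1,3}:  v_{1} + v_{3} = v_{0} + v_{8}  ⇒ sig = (2; 1,1)
  {1,7}:  v_{1} + v_{7} = v_{0} + v_{4}  ⇒ sig = (2; 1,1)
  {4,5}:  v_{4} + v_{5} = v_{2} + v_{8}  ⇒ sig = (2; 1,1)
  {4,9}:  v_{4} + v_{9} = v_{2} + v_{7}  ⇒ sig = (2; 1,1)
  {5,7}:  v_{5} + v_{7} = v_{2} + v_{3}  ⇒ sig = (2; 1,1)
  {8,9}:  v_{8} + v_{9} = v_{2} + v_{3}  ⇒ sig = (2; 1,1)
  {1,6}:  v_{1} + v_{6} = v_{0} + 2·v_{4}  ⇒ sig = (2; 1,2)
  {6,9}:  v_{6} + v_{9} = v_{2} + 2·v_{7}  ⇒ sig = (2; 1,2)
  {1,5}:  v_{1} + v_{5} = 2·v_{8}  ⇒ sig = (2; 2)
  {5,9}:  v_{5} + v_{9} = 2·v_{2} + 2·v_{3}  ⇒ sig = (2; 2,2)
  {0,4,8}:  v_{0} + v_{4} + v_{8} = v_{1}  ⇒ sig = (3; 1)
  {2,3,7}:  v_{2} + v_{3} + v_{7} = v_{9}  ⇒ sig = (3; 1)
  {2,3,8}:  v_{2} + v_{3} + v_{8} = v_{5}  ⇒ sig = (3; 1)

Sorted signature multiset PRS(X):
    |P|=2: 21 collections, coeffs (), (), (), (), (1), (1), (1), (1), (1,1), (1,1), (1,1), (1,1), (1,1), (1,1), (1,1), (1,1), (1,1), (1,2), (1,2), (2), (2,2)
    |P|=3: 3 collections, coeffs (1), (1), (1)


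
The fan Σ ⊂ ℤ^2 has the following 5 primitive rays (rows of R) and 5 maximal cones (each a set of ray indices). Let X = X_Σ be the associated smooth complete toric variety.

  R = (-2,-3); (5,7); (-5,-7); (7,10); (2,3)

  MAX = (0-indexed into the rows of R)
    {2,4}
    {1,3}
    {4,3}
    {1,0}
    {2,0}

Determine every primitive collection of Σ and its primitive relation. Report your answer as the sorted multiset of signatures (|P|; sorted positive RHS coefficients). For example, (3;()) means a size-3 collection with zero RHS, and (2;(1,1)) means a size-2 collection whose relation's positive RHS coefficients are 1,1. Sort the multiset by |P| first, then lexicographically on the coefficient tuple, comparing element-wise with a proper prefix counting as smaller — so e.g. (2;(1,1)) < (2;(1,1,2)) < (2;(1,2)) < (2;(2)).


Primitive collections (5):

  P={0,4}:  v_{0} + v_{4} = 0  →  sig = (2;())
  P={1,2}:  v_{1} + v_{2} = 0  →  sig = (2;())
  P={0,3}:  v_{0} + v_{3} = v_{1}  →  sig = (2;(1))
  P={1,4}:  v_{1} + v_{4} = v_{3}  →  sig = (2;(1))
  P={2,3}:  v_{2} + v_{3} = v_{4}  →  sig = (2;(1))

Signatures (|P|; sorted positive RHS coefficients), sorted:
{ (2;()) ×2,  (2;(1)) ×3 }


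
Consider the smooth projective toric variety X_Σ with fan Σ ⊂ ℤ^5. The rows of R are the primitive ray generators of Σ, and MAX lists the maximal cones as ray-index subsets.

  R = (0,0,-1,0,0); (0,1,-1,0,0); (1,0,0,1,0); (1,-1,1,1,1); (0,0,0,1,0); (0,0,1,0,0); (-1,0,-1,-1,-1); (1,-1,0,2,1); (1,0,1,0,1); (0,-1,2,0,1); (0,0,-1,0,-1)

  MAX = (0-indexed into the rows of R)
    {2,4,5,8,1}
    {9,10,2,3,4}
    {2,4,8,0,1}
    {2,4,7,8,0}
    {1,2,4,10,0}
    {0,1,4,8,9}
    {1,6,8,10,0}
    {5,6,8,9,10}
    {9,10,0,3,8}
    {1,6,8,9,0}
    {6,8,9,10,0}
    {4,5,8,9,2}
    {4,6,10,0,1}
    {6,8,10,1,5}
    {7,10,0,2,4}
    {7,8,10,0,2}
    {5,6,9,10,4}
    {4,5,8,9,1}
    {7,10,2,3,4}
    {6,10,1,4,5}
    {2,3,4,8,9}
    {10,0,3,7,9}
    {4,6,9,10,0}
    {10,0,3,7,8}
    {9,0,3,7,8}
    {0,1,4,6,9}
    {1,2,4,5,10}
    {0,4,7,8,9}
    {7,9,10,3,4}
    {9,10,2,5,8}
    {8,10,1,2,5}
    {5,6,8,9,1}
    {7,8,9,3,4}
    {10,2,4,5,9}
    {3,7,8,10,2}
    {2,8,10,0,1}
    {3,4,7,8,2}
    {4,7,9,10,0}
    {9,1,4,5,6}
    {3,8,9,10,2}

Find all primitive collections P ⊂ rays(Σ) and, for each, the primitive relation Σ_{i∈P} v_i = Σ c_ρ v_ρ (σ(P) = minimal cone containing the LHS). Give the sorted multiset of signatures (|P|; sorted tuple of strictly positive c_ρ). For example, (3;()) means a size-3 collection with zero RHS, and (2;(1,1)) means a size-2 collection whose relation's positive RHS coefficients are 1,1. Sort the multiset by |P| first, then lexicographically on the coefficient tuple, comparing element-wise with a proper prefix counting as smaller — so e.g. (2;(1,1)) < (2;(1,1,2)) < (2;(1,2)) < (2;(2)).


Σ has 17 primitive collections:

  • {0,5}:  v_{0} + v_{5} = 0  ⇒ sig = (2;())
  • {2,6}:  v_{2} + v_{6} = v_{10}  ⇒ sig = (2;(1))
  • {3,5}:  v_{3} + v_{5} = v_{2} + v_{9}  ⇒ sig = (2;(1,1))
  • {5,7}:  v_{5} + v_{7} = v_{3} + v_{4}  ⇒ sig = (2;(1,1))
  • {1,3}:  v_{1} + v_{3} = v_{0} + v_{4} + v_{8}  ⇒ sig = (2;(1,1,1))
  • {3,6}:  v_{3} + v_{6} = v_{0} + v_{9} + v_{10}  ⇒ sig = (2;(1,1,1))
  • {6,7}:  v_{6} + v_{7} = 2·v_{0} + v_{4} + v_{9} + v_{10}  ⇒ sig = (2;(1,1,1,2))
  • {1,7}:  v_{1} + v_{7} = 2·v_{0} + 2·v_{4} + v_{8}  ⇒ sig = (2;(1,2,2))
  • {1,9,10}:  v_{1} + v_{9} + v_{10} = 0  ⇒ sig = (3;())
  • {4,6,8}:  v_{4} + v_{6} + v_{8} = 0  ⇒ sig = (3;())
  • {0,2,9}:  v_{0} + v_{2} + v_{9} = v_{3}  ⇒ sig = (3;(1))
  • {0,3,4}:  v_{0} + v_{3} + v_{4} = v_{7}  ⇒ sig = (3;(1))
  • {4,8,10}:  v_{4} + v_{8} + v_{10} = v_{2}  ⇒ sig = (3;(1))
  • {1,2,9}:  v_{1} + v_{2} + v_{9} = v_{4} + v_{8}  ⇒ sig = (3;(1,1))
  • {0,2,3}:  v_{0} + v_{2} + v_{3} = v_{7} + v_{8} + v_{10}  ⇒ sig = (3;(1,1,1))
  • {2,7,9}:  v_{2} + v_{7} + v_{9} = 2·v_{3} + v_{4}  ⇒ sig = (3;(1,2))
  • {7,8,9,10}:  v_{7} + v_{8} + v_{9} + v_{10} = 2·v_{3}  ⇒ sig = (4;(2))

Sorted signature multiset PRS(X):
[(2;()), (2;(1)), (2;(1,1)), (2;(1,1)), (2;(1,1,1)), (2;(1,1,1)), (2;(1,1,1,2)), (2;(1,2,2)), (3;()), (3;()), (3;(1)), (3;(1)), (3;(1)), (3;(1,1)), (3;(1,1,1)), (3;(1,2)), (4;(2))]


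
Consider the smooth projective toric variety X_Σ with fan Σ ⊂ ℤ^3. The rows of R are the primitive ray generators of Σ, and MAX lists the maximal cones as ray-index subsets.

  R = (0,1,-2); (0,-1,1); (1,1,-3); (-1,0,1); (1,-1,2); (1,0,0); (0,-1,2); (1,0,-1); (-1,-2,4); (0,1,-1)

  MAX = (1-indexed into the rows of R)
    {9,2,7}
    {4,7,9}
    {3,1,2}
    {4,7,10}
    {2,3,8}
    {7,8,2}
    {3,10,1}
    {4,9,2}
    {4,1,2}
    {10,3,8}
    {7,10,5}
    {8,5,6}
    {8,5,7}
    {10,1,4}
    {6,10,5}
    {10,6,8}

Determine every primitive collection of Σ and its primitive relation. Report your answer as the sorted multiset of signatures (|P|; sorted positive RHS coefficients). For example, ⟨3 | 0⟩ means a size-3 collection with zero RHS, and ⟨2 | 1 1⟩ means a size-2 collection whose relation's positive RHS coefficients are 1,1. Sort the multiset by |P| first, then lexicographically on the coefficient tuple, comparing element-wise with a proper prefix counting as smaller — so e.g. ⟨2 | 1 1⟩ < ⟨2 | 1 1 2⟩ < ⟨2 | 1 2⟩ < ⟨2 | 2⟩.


Δ(Σ) — 10 vertices, 24 min non-faces:

  {1,7}:  v_{1} + v_{7} = 0  so sig = ⟨2 | 0⟩
  {2,10}:  v_{2} + v_{10} = 0  so sig = ⟨2 | 0⟩
  {4,8}:  v_{4} + v_{8} = 0  so sig = ⟨2 | 0⟩
  {1,5}:  v_{1} + v_{5} = v_{6}  so sig = ⟨2 | 1⟩
  {1,8}:  v_{1} + v_{8} = v_{3}  so sig = ⟨2 | 1⟩
  {3,4}:  v_{3} + v_{4} = v_{1}  so sig = ⟨2 | 1⟩
  {3,7}:  v_{3} + v_{7} = v_{8}  so sig = ⟨2 | 1⟩
  {3,9}:  v_{3} + v_{9} = v_{2}  so sig = ⟨2 | 1⟩
  {6,7}:  v_{6} + v_{7} = v_{5}  so sig = ⟨2 | 1⟩
  {1,6}:  v_{1} + v_{6} = v_{8} + v_{10}  so sig = ⟨2 | 1 1⟩
  {1,9}:  v_{1} + v_{9} = v_{2} + v_{4}  so sig = ⟨2 | 1 1⟩
  {2,6}:  v_{2} + v_{6} = v_{7} + v_{8}  so sig = ⟨2 | 1 1⟩
  {3,5}:  v_{3} + v_{5} = v_{6} + v_{8}  so sig = ⟨2 | 1 1⟩
  {4,6}:  v_{4} + v_{6} = v_{7} + v_{10}  so sig = ⟨2 | 1 1⟩
  {8,9}:  v_{8} + v_{9} = v_{2} + v_{7}  so sig = ⟨2 | 1 1⟩
  {9,10}:  v_{9} + v_{10} = v_{4} + v_{7}  so sig = ⟨2 | 1 1⟩
  {2,5}:  v_{2} + v_{5} = 2·v_{7} + v_{8}  so sig = ⟨2 | 1 2⟩
  {3,6}:  v_{3} + v_{6} = 2·v_{8} + v_{10}  so sig = ⟨2 | 1 2⟩
  {4,5}:  v_{4} + v_{5} = 2·v_{7} + v_{10}  so sig = ⟨2 | 1 2⟩
  {6,9}:  v_{6} + v_{9} = 2·v_{7}  so sig = ⟨2 | 2⟩
  {5,9}:  v_{5} + v_{9} = 3·v_{7}  so sig = ⟨2 | 3⟩
  {2,4,7}:  v_{2} + v_{4} + v_{7} = v_{9}  so sig = ⟨3 | 1⟩
  {7,8,10}:  v_{7} + v_{8} + v_{10} = v_{6}  so sig = ⟨3 | 1⟩
  {5,8,10}:  v_{5} + v_{8} + v_{10} = 2·v_{6}  so sig = ⟨3 | 2⟩

so the primitive-relation signature multiset is
    |P|=2: 21 collections, coeffs (), (), (), (1), (1), (1), (1), (1), (1), (1,1), (1,1), (1,1), (1,1), (1,1), (1,1), (1,1), (1,2), (1,2), (1,2), (2), (3)
    |P|=3: 3 collections, coeffs (1), (1), (2)


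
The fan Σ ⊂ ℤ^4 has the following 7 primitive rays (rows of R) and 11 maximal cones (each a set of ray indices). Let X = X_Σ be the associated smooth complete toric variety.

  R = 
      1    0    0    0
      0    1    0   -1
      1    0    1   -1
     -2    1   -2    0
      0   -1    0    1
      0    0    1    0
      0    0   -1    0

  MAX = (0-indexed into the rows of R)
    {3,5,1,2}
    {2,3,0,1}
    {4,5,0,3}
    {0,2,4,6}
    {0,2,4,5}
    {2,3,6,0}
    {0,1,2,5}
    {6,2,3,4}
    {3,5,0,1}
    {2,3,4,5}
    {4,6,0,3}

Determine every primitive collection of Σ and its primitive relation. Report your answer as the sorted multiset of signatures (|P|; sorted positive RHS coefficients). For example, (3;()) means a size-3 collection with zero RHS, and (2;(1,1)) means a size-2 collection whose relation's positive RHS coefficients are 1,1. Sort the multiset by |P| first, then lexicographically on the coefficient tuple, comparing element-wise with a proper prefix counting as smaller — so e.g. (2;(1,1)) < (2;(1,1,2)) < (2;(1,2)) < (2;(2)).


Primitive collections (5):

  {1,4}:  v_{1} + v_{4} = 0 ; sig = (2;())
  {5,6}:  v_{5} + v_{6} = 0 ; sig = (2;())
  {1,6}:  v_{1} + v_{6} = v_{0} + v_{2} + v_{3} ; sig = (2;(1,1,1))
  {0,2,3,4}:  v_{0} + v_{2} + v_{3} + v_{4} = v_{6} ; sig = (4;(1))
  {0,2,3,5}:  v_{0} + v_{2} + v_{3} + v_{5} = v_{1} ; sig = (4;(1))

Signatures (|P|; sorted positive RHS coefficients), sorted:
[(2;()), (2;()), (2;(1,1,1)), (4;(1)), (4;(1))]


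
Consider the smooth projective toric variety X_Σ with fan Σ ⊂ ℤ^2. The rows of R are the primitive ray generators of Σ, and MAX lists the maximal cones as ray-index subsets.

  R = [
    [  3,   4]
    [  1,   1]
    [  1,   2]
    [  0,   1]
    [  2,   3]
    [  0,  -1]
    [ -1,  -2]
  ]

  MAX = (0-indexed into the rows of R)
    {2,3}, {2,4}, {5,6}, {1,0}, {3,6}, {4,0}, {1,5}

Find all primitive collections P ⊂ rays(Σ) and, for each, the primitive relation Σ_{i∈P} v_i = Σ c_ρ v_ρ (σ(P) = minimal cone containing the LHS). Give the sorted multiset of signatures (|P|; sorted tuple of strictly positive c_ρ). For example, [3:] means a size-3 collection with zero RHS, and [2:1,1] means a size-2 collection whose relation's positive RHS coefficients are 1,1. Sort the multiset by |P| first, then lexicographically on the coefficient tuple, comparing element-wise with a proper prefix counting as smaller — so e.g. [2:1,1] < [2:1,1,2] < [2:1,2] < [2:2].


14 minimal non-faces of Δ(Σ) (on 7 rays):

  P={2,6}:  v_{2} + v_{6} = 0 ; sig = [2:]
  P={3,5}:  v_{3} + v_{5} = 0 ; sig = [2:]
  P={1,2}:  v_{1} + v_{2} = v_{4} ; sig = [2:1]
  P={1,3}:  v_{1} + v_{3} = v_{2} ; sig = [2:1]
  P={1,4}:  v_{1} + v_{4} = v_{0} ; sig = [2:1]
  P={1,6}:  v_{1} + v_{6} = v_{5} ; sig = [2:1]
  P={2,5}:  v_{2} + v_{5} = v_{1} ; sig = [2:1]
  P={4,6}:  v_{4} + v_{6} = v_{1} ; sig = [2:1]
  P={0,3}:  v_{0} + v_{3} = v_{2} + v_{4} ; sig = [2:1,1]
  P={0,2}:  v_{0} + v_{2} = 2·v_{4} ; sig = [2:2]
  P={0,6}:  v_{0} + v_{6} = 2·v_{1} ; sig = [2:2]
  P={3,4}:  v_{3} + v_{4} = 2·v_{2} ; sig = [2:2]
  P={4,5}:  v_{4} + v_{5} = 2·v_{1} ; sig = [2:2]
  P={0,5}:  v_{0} + v_{5} = 3·v_{1} ; sig = [2:3]

Hence PRS(X_Σ) =
{ [2:] ×2,  [2:1] ×6,  [2:1,1],  [2:2] ×4,  [2:3] }


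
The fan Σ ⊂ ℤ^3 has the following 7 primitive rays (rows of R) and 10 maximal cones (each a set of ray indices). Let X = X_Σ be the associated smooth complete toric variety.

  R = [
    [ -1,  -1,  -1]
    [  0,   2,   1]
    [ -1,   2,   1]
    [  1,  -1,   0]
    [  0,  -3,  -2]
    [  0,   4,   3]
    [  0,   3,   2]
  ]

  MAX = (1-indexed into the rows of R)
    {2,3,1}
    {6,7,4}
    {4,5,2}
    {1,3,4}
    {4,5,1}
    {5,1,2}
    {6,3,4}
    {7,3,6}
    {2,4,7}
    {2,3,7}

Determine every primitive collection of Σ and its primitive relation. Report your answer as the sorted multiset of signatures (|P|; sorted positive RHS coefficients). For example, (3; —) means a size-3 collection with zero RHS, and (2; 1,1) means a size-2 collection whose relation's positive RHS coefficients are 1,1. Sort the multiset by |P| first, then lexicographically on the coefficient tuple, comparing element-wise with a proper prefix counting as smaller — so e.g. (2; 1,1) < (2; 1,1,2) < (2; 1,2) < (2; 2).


|primitive collections| = 9. Relations:

  {5,7}:  v_{5} + v_{7} = 0  ⟹  sig = (2; —)
  {1,7}:  v_{1} + v_{7} = v_{3}  ⟹  sig = (2; 1)
  {3,5}:  v_{3} + v_{5} = v_{1}  ⟹  sig = (2; 1)
  {5,6}:  v_{5} + v_{6} = v_{3} + v_{4}  ⟹  sig = (2; 1,1)
  {1,6}:  v_{1} + v_{6} = 2·v_{3} + v_{4}  ⟹  sig = (2; 1,2)
  {2,6}:  v_{2} + v_{6} = 2·v_{7}  ⟹  sig = (2; 2)
  {1,2,4}:  v_{1} + v_{2} + v_{4} = 0  ⟹  sig = (3; —)
  {2,3,4}:  v_{2} + v_{3} + v_{4} = v_{7}  ⟹  sig = (3; 1)
  {3,4,7}:  v_{3} + v_{4} + v_{7} = v_{6}  ⟹  sig = (3; 1)

Sorted signature multiset PRS(X):
{ (2; —),  (2; 1) ×2,  (2; 1,1),  (2; 1,2),  (2; 2),  (3; —),  (3; 1) ×2 }


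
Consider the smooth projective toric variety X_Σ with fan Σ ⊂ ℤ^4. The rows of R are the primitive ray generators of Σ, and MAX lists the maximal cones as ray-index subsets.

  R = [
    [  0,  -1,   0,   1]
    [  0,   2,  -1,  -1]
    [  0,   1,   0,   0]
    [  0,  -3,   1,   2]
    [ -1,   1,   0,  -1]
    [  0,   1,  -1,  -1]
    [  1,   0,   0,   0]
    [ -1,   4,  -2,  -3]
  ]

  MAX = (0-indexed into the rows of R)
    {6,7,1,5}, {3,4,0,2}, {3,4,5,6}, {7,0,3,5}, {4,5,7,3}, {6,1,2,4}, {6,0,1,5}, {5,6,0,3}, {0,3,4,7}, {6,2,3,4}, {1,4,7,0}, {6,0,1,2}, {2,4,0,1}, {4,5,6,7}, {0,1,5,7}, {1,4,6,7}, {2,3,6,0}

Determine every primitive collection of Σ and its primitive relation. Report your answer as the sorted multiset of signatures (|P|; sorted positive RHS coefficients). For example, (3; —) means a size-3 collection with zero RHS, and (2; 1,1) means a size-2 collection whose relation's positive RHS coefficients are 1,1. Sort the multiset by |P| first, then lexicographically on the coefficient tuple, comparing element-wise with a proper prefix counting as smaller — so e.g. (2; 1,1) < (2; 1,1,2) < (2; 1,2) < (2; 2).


8 minimal non-faces of Δ(Σ) (on 8 rays):

  • {1,3}:  v_{1} + v_{3} = v_{0}  →  sig = (2; 1)
  • {2,5}:  v_{2} + v_{5} = v_{1}  →  sig = (2; 1)
  • {2,7}:  v_{2} + v_{7} = 2·v_{1} + v_{4}  →  sig = (2; 1,2)
  • {0,4,6}:  v_{0} + v_{4} + v_{6} = 0  →  sig = (3; —)
  • {1,4,5}:  v_{1} + v_{4} + v_{5} = v_{7}  →  sig = (3; 1)
  • {3,6,7}:  v_{3} + v_{6} + v_{7} = v_{5}  →  sig = (3; 1)
  • {0,4,5}:  v_{0} + v_{4} + v_{5} = v_{3} + v_{7}  →  sig = (3; 1,1)
  • {0,6,7}:  v_{0} + v_{6} + v_{7} = v_{1} + v_{5}  →  sig = (3; 1,1)

Sorted signature multiset PRS(X):
    |P|=2: 3 collections, coeffs (1), (1), (1,2)
    |P|=3: 5 collections, coeffs (), (1), (1), (1,1), (1,1)


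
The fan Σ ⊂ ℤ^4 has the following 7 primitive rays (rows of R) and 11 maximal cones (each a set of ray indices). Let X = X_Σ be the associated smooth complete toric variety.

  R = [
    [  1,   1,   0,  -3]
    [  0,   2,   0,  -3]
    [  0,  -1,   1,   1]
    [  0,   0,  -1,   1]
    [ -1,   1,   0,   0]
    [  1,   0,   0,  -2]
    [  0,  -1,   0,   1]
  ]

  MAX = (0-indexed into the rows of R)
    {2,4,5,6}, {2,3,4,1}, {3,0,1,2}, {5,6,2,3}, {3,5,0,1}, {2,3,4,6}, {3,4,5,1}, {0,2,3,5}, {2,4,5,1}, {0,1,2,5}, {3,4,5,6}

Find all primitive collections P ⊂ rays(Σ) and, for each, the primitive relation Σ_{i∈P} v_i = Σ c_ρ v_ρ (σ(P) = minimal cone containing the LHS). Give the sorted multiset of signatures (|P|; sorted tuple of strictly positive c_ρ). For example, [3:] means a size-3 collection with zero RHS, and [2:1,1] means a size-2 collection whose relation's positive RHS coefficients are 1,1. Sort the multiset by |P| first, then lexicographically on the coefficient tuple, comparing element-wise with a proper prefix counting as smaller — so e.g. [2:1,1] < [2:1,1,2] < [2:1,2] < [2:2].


5 minimal non-faces of Δ(Σ) (on 7 rays):

  • {0,4}:  v_{0} + v_{4} = v_{1}  so sig = [2:1]
  • {0,6}:  v_{0} + v_{6} = v_{5}  so sig = [2:1]
  • {1,6}:  v_{1} + v_{6} = v_{4} + v_{5}  so sig = [2:1,1]
  • {2,3,4,5}:  v_{2} + v_{3} + v_{4} + v_{5} = 0  so sig = [4:]
  • {1,2,3,5}:  v_{1} + v_{2} + v_{3} + v_{5} = v_{0}  so sig = [4:1]

Signatures (|P|; sorted positive RHS coefficients), sorted:
{ [2:1] ×2,  [2:1,1],  [4:],  [4:1] }


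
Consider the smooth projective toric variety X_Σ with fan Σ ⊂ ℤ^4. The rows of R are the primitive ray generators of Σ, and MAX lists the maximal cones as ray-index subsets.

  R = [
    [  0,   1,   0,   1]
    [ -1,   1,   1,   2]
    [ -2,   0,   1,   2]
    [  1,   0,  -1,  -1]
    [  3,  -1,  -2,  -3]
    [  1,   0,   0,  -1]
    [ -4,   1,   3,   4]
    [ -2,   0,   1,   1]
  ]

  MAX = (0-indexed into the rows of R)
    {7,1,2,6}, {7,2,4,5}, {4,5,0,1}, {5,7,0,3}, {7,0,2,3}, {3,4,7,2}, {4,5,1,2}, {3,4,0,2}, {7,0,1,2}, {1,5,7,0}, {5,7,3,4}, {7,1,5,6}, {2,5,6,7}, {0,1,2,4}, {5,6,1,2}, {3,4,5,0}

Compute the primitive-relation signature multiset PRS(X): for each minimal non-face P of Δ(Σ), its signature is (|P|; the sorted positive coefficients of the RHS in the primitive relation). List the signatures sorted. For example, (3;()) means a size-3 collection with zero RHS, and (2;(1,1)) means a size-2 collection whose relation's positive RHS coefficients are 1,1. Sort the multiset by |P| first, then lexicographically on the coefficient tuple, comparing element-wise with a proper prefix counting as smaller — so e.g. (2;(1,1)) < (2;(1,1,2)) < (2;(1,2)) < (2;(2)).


9 minimal non-faces of Δ(Σ) (on 8 rays):

  P={1,3}:  v_{1} + v_{3} = v_{0}  ⇒ sig = (2;(1))
  P={3,6}:  v_{3} + v_{6} = v_{1} + v_{7}  ⇒ sig = (2;(1,1))
  P={4,6}:  v_{4} + v_{6} = v_{2} + v_{5}  ⇒ sig = (2;(1,1))
  P={0,6}:  v_{0} + v_{6} = 2·v_{1} + v_{7}  ⇒ sig = (2;(1,2))
  P={1,4,7}:  v_{1} + v_{4} + v_{7} = 0  ⇒ sig = (3;())
  P={2,3,5}:  v_{2} + v_{3} + v_{5} = 0  ⇒ sig = (3;())
  P={0,2,5}:  v_{0} + v_{2} + v_{5} = v_{1}  ⇒ sig = (3;(1))
  P={0,4,7}:  v_{0} + v_{4} + v_{7} = v_{3}  ⇒ sig = (3;(1))
  P={1,2,5,7}:  v_{1} + v_{2} + v_{5} + v_{7} = v_{6}  ⇒ sig = (4;(1))

Signatures (|P|; sorted positive RHS coefficients), sorted:
    |P|=2: 4 collections, coeffs (1), (1,1), (1,1), (1,2)
    |P|=3: 4 collections, coeffs (), (), (1), (1)
    |P|=4: 1 collection, coeffs (1)


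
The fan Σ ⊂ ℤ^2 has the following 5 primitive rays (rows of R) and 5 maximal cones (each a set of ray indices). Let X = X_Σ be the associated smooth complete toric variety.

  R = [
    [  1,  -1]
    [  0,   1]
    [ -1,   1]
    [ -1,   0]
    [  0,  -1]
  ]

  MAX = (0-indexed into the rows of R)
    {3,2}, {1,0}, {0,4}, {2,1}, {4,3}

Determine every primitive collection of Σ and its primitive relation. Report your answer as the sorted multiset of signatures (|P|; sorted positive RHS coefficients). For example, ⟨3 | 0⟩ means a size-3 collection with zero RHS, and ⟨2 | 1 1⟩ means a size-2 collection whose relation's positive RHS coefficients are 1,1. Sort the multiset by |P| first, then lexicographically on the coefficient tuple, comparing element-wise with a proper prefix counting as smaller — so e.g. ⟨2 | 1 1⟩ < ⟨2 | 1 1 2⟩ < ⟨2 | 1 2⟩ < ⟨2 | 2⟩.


5 minimal non-faces of Δ(Σ) (on 5 rays):

  • {0,2}:  v_{0} + v_{2} = 0 — sig = ⟨2 | 0⟩
  • {1,4}:  v_{1} + v_{4} = 0 — sig = ⟨2 | 0⟩
  • {0,3}:  v_{0} + v_{3} = v_{4} — sig = ⟨2 | 1⟩
  • {1,3}:  v_{1} + v_{3} = v_{2} — sig = ⟨2 | 1⟩
  • {2,4}:  v_{2} + v_{4} = v_{3} — sig = ⟨2 | 1⟩

Sorted signature multiset PRS(X):
{ ⟨2 | 0⟩ ×2,  ⟨2 | 1⟩ ×3 }


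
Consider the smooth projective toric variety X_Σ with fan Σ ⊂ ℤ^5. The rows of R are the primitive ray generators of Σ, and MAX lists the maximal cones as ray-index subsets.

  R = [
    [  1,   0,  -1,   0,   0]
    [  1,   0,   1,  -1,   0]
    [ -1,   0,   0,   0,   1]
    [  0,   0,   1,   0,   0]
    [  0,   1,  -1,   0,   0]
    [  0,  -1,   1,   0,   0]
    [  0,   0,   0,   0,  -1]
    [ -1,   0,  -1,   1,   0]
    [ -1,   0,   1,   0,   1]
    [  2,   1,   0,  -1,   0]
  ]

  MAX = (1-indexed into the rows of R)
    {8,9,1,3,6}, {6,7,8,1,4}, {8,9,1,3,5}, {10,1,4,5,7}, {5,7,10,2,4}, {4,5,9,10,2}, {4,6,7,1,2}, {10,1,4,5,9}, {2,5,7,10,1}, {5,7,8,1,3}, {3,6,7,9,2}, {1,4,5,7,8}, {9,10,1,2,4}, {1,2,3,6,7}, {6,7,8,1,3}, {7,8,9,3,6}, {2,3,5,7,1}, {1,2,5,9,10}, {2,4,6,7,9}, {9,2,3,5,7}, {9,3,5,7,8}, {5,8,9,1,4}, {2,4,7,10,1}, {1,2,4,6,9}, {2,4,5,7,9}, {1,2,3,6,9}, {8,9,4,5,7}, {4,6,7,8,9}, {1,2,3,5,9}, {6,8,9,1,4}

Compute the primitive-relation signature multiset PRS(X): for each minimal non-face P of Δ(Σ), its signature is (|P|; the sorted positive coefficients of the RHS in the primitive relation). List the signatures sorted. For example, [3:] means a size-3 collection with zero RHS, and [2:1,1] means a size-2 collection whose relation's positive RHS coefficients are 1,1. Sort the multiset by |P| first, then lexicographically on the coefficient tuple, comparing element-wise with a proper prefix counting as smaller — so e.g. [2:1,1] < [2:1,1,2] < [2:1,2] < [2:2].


Minimal non-faces — 9 found among 10 rays, 30 max cones:

  P = {2,8}:  v_{2} + v_{8} = 0  ⟹  sig = [2:]
  P = {5,6}:  v_{5} + v_{6} = 0  ⟹  sig = [2:]
  P = {3,4}:  v_{3} + v_{4} = v_{9}  ⟹  sig = [2:1]
  P = {6,10}:  v_{6} + v_{10} = v_{1} + v_{2} + v_{4}  ⟹  sig = [2:1,1,1]
  P = {8,10}:  v_{8} + v_{10} = v_{1} + v_{4} + v_{5}  ⟹  sig = [2:1,1,1]
  P = {3,10}:  v_{3} + v_{10} = v_{1} + v_{2} + v_{5} + v_{9}  ⟹  sig = [2:1,1,1,1]
  P = {1,7,9}:  v_{1} + v_{7} + v_{9} = 0  ⟹  sig = [3:]
  P = {7,9,10}:  v_{7} + v_{9} + v_{10} = v_{2} + v_{4} + v_{5}  ⟹  sig = [3:1,1,1]
  P = {1,2,4,5}:  v_{1} + v_{2} + v_{4} + v_{5} = v_{10}  ⟹  sig = [4:1]

Hence PRS(X_Σ) =
[[2:], [2:], [2:1], [2:1,1,1], [2:1,1,1], [2:1,1,1,1], [3:], [3:1,1,1], [4:1]]


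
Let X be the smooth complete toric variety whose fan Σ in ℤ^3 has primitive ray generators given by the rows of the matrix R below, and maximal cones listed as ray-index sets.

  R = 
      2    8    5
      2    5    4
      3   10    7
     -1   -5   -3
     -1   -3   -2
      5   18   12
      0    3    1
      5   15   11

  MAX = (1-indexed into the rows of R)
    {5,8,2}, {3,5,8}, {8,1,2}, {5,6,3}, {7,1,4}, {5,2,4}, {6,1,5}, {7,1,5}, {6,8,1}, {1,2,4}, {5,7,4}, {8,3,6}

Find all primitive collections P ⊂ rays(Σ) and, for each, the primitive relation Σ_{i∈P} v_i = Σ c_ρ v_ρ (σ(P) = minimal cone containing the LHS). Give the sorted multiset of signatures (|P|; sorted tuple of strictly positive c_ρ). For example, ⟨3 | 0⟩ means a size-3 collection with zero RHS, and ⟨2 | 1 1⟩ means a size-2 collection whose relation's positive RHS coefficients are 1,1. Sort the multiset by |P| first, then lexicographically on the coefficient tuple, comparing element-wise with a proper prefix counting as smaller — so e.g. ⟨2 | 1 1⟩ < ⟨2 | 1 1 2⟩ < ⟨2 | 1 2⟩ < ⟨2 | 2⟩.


Minimal non-faces — 14 found among 8 rays, 12 max cones:

  {1,3}:  v_{1} + v_{3} = v_{6}  ⟹  sig = ⟨2 | 1⟩
  {2,3}:  v_{2} + v_{3} = v_{8}  ⟹  sig = ⟨2 | 1⟩
  {2,7}:  v_{2} + v_{7} = v_{1}  ⟹  sig = ⟨2 | 1⟩
  {3,4}:  v_{3} + v_{4} = v_{2}  ⟹  sig = ⟨2 | 1⟩
  {7,8}:  v_{7} + v_{8} = v_{6}  ⟹  sig = ⟨2 | 1⟩
  {2,6}:  v_{2} + v_{6} = v_{1} + v_{8}  ⟹  sig = ⟨2 | 1 1⟩
  {4,6}:  v_{4} + v_{6} = v_{1} + v_{2}  ⟹  sig = ⟨2 | 1 1⟩
  {3,7}:  v_{3} + v_{7} = 2·v_{1} + v_{5}  ⟹  sig = ⟨2 | 1 2⟩
  {6,7}:  v_{6} + v_{7} = 3·v_{1} + v_{5}  ⟹  sig = ⟨2 | 1 3⟩
  {4,8}:  v_{4} + v_{8} = 2·v_{2}  ⟹  sig = ⟨2 | 2⟩
  {1,4,5}:  v_{1} + v_{4} + v_{5} = 0  ⟹  sig = ⟨3 | 0⟩
  {1,2,5}:  v_{1} + v_{2} + v_{5} = v_{3}  ⟹  sig = ⟨3 | 1⟩
  {1,5,8}:  v_{1} + v_{5} + v_{8} = 2·v_{3}  ⟹  sig = ⟨3 | 2⟩
  {5,6,8}:  v_{5} + v_{6} + v_{8} = 3·v_{3}  ⟹  sig = ⟨3 | 3⟩

Hence PRS(X_Σ) =
{ ⟨2 | 1⟩ ×5,  ⟨2 | 1 1⟩ ×2,  ⟨2 | 1 2⟩,  ⟨2 | 1 3⟩,  ⟨2 | 2⟩,  ⟨3 | 0⟩,  ⟨3 | 1⟩,  ⟨3 | 2⟩,  ⟨3 | 3⟩ }
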